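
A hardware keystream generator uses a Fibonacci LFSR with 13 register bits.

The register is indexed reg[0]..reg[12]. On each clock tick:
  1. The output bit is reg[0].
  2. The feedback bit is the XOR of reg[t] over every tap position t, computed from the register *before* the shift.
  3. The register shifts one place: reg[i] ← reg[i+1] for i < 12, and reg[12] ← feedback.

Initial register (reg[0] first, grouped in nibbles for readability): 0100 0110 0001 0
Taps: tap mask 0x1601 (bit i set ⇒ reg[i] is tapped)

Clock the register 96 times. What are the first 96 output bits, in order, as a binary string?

step | reg (before) | out | fb
   0 | 0100011000010 | 0 | 0
   1 | 1000110000100 | 1 | 0
   2 | 0001100001000 | 0 | 1
   3 | 0011000010001 | 0 | 1
   4 | 0110000100011 | 0 | 1
   5 | 1100001000111 | 1 | 1
   6 | 1000010001111 | 1 | 0
   7 | 0000100011110 | 0 | 0
   8 | 0001000111100 | 0 | 0
   9 | 0010001111000 | 0 | 1
  10 | 0100011110001 | 0 | 1
  11 | 1000111100011 | 1 | 0
  12 | 0001111000110 | 0 | 1
  13 | 0011110001101 | 0 | 1
  14 | 0111100011011 | 0 | 0
  15 | 1111000110110 | 1 | 0
  16 | 1110001101100 | 1 | 1
  17 | 1100011011001 | 1 | 1
  18 | 1000110110011 | 1 | 0
  19 | 0001101100110 | 0 | 1
  20 | 0011011001101 | 0 | 1
  21 | 0110110011011 | 0 | 0
  22 | 1101100110110 | 1 | 0
  23 | 1011001101100 | 1 | 1
  24 | 0110011011001 | 0 | 0
  25 | 1100110110010 | 1 | 1
  26 | 1001101100101 | 1 | 1
  27 | 0011011001011 | 0 | 0
  28 | 0110110010110 | 0 | 1
  29 | 1101100101101 | 1 | 0
  30 | 1011001011010 | 1 | 0
  31 | 0110010110100 | 0 | 1
  32 | 1100101101001 | 1 | 1
  33 | 1001011010011 | 1 | 0
  34 | 0010110100110 | 0 | 1
  35 | 0101101001101 | 0 | 1
  36 | 1011010011011 | 1 | 1
  37 | 0110100110111 | 0 | 0
  38 | 1101001101110 | 1 | 1
  39 | 1010011011101 | 1 | 0
  40 | 0100110111010 | 0 | 1
  41 | 1001101110101 | 1 | 1
  42 | 0011011101011 | 0 | 0
  43 | 0110111010110 | 0 | 1
  44 | 1101110101101 | 1 | 0
  45 | 1011101011010 | 1 | 0
  46 | 0111010110100 | 0 | 1
  47 | 1110101101001 | 1 | 1
  48 | 1101011010011 | 1 | 0
  49 | 1010110100110 | 1 | 0
  50 | 0101101001100 | 0 | 0
  51 | 1011010011000 | 1 | 0
  52 | 0110100110000 | 0 | 0
  53 | 1101001100000 | 1 | 1
  54 | 1010011000001 | 1 | 0
  55 | 0100110000010 | 0 | 0
  56 | 1001100000100 | 1 | 0
  57 | 0011000001000 | 0 | 1
  58 | 0110000010001 | 0 | 1
  59 | 1100000100011 | 1 | 0
  60 | 1000001000110 | 1 | 0
  61 | 0000010001100 | 0 | 0
  62 | 0000100011000 | 0 | 1
  63 | 0001000110001 | 0 | 1
  64 | 0010001100011 | 0 | 1
  65 | 0100011000111 | 0 | 0
  66 | 1000110001110 | 1 | 1
  67 | 0001100011101 | 0 | 1
  68 | 0011000111011 | 0 | 0
  69 | 0110001110110 | 0 | 1
  70 | 1100011101101 | 1 | 0
  71 | 1000111011010 | 1 | 0
  72 | 0001110110100 | 0 | 1
  73 | 0011101101001 | 0 | 0
  74 | 0111011010010 | 0 | 0
  75 | 1110110100100 | 1 | 0
  76 | 1101101001000 | 1 | 0
  77 | 1011010010000 | 1 | 1
  78 | 0110100100001 | 0 | 1
  79 | 1101001000011 | 1 | 0
  80 | 1010010000110 | 1 | 0
  81 | 0100100001100 | 0 | 0
  82 | 1001000011000 | 1 | 0
  83 | 0010000110000 | 0 | 0
  84 | 0100001100000 | 0 | 0
  85 | 1000011000000 | 1 | 1
  86 | 0000110000001 | 0 | 1
  87 | 0001100000011 | 0 | 1
  88 | 0011000000111 | 0 | 0
  89 | 0110000001110 | 0 | 0
  90 | 1100000011100 | 1 | 1
  91 | 1000000111001 | 1 | 1
  92 | 0000001110011 | 0 | 1
  93 | 0000011100111 | 0 | 0
  94 | 0000111001110 | 0 | 0
  95 | 0001110011100 | 0 | 0

010001100001000111100011011001101100101101001101110101101001100000100011000111011010010000110000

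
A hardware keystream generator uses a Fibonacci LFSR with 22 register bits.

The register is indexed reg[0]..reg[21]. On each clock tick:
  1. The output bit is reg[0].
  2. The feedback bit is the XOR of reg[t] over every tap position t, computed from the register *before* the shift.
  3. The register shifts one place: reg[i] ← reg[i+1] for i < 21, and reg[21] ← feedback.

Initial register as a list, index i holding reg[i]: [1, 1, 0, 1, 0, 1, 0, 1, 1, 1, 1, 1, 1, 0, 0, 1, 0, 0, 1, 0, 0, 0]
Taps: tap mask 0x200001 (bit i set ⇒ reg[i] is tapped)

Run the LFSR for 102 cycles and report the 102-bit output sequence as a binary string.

110101011111100100100010011001010100011100001110111001100001011111010010111011111001010110001101001010

step | reg (before) | out | fb
   0 | 1101010111111001001000 | 1 | 1
   1 | 1010101111110010010001 | 1 | 0
   2 | 0101011111100100100010 | 0 | 0
   3 | 1010111111001001000100 | 1 | 1
   4 | 0101111110010010001001 | 0 | 1
   5 | 1011111100100100010011 | 1 | 0
   6 | 0111111001001000100110 | 0 | 0
   7 | 1111110010010001001100 | 1 | 1
   8 | 1111100100100010011001 | 1 | 0
   9 | 1111001001000100110010 | 1 | 1
  10 | 1110010010001001100101 | 1 | 0
  11 | 1100100100010011001010 | 1 | 1
  12 | 1001001000100110010101 | 1 | 0
  13 | 0010010001001100101010 | 0 | 0
  14 | 0100100010011001010100 | 0 | 0
  15 | 1001000100110010101000 | 1 | 1
  16 | 0010001001100101010001 | 0 | 1
  17 | 0100010011001010100011 | 0 | 1
  18 | 1000100110010101000111 | 1 | 0
  19 | 0001001100101010001110 | 0 | 0
  20 | 0010011001010100011100 | 0 | 0
  21 | 0100110010101000111000 | 0 | 0
  22 | 1001100101010001110000 | 1 | 1
  23 | 0011001010100011100001 | 0 | 1
  24 | 0110010101000111000011 | 0 | 1
  25 | 1100101010001110000111 | 1 | 0
  26 | 1001010100011100001110 | 1 | 1
  27 | 0010101000111000011101 | 0 | 1
  28 | 0101010001110000111011 | 0 | 1
  29 | 1010100011100001110111 | 1 | 0
  30 | 0101000111000011101110 | 0 | 0
  31 | 1010001110000111011100 | 1 | 1
  32 | 0100011100001110111001 | 0 | 1
  33 | 1000111000011101110011 | 1 | 0
  34 | 0001110000111011100110 | 0 | 0
  35 | 0011100001110111001100 | 0 | 0
  36 | 0111000011101110011000 | 0 | 0
  37 | 1110000111011100110000 | 1 | 1
  38 | 1100001110111001100001 | 1 | 0
  39 | 1000011101110011000010 | 1 | 1
  40 | 0000111011100110000101 | 0 | 1
  41 | 0001110111001100001011 | 0 | 1
  42 | 0011101110011000010111 | 0 | 1
  43 | 0111011100110000101111 | 0 | 1
  44 | 1110111001100001011111 | 1 | 0
  45 | 1101110011000010111110 | 1 | 1
  46 | 1011100110000101111101 | 1 | 0
  47 | 0111001100001011111010 | 0 | 0
  48 | 1110011000010111110100 | 1 | 1
  49 | 1100110000101111101001 | 1 | 0
  50 | 1001100001011111010010 | 1 | 1
  51 | 0011000010111110100101 | 0 | 1
  52 | 0110000101111101001011 | 0 | 1
  53 | 1100001011111010010111 | 1 | 0
  54 | 1000010111110100101110 | 1 | 1
  55 | 0000101111101001011101 | 0 | 1
  56 | 0001011111010010111011 | 0 | 1
  57 | 0010111110100101110111 | 0 | 1
  58 | 0101111101001011101111 | 0 | 1
  59 | 1011111010010111011111 | 1 | 0
  60 | 0111110100101110111110 | 0 | 0
  61 | 1111101001011101111100 | 1 | 1
  62 | 1111010010111011111001 | 1 | 0
  63 | 1110100101110111110010 | 1 | 1
  64 | 1101001011101111100101 | 1 | 0
  65 | 1010010111011111001010 | 1 | 1
  66 | 0100101110111110010101 | 0 | 1
  67 | 1001011101111100101011 | 1 | 0
  68 | 0010111011111001010110 | 0 | 0
  69 | 0101110111110010101100 | 0 | 0
  70 | 1011101111100101011000 | 1 | 1
  71 | 0111011111001010110001 | 0 | 1
  72 | 1110111110010101100011 | 1 | 0
  73 | 1101111100101011000110 | 1 | 1
  74 | 1011111001010110001101 | 1 | 0
  75 | 0111110010101100011010 | 0 | 0
  76 | 1111100101011000110100 | 1 | 1
  77 | 1111001010110001101001 | 1 | 0
  78 | 1110010101100011010010 | 1 | 1
  79 | 1100101011000110100101 | 1 | 0
  80 | 1001010110001101001010 | 1 | 1
  81 | 0010101100011010010101 | 0 | 1
  82 | 0101011000110100101011 | 0 | 1
  83 | 1010110001101001010111 | 1 | 0
  84 | 0101100011010010101110 | 0 | 0
  85 | 1011000110100101011100 | 1 | 1
  86 | 0110001101001010111001 | 0 | 1
  87 | 1100011010010101110011 | 1 | 0
  88 | 1000110100101011100110 | 1 | 1
  89 | 0001101001010111001101 | 0 | 1
  90 | 0011010010101110011011 | 0 | 1
  91 | 0110100101011100110111 | 0 | 1
  92 | 1101001010111001101111 | 1 | 0
  93 | 1010010101110011011110 | 1 | 1
  94 | 0100101011100110111101 | 0 | 1
  95 | 1001010111001101111011 | 1 | 0
  96 | 0010101110011011110110 | 0 | 0
  97 | 0101011100110111101100 | 0 | 0
  98 | 1010111001101111011000 | 1 | 1
  99 | 0101110011011110110001 | 0 | 1
 100 | 1011100110111101100011 | 1 | 0
 101 | 0111001101111011000110 | 0 | 0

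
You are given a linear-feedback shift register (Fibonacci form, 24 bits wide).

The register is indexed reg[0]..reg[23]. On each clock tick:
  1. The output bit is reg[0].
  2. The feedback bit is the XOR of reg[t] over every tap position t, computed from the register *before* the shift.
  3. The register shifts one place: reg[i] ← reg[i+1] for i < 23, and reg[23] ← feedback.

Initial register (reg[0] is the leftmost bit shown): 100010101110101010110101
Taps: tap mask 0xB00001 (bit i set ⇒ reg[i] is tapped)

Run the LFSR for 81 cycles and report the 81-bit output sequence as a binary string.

100010101110101010110101101110111100101001101011101001100100010011010111110000111

tick  register→output (feedback)
  0  100010101110101010110101→1 (1)
  1  000101011101010101101011→0 (0)
  2  001010111010101011010110→0 (1)
  3  010101110101010110101101→0 (1)
  4  101011101010101101011011→1 (1)
  5  010111010101011010110111→0 (0)
  6  101110101010110101101110→1 (1)
  7  011101010101101011011101→0 (1)
  8  111010101011010110111011→1 (1)
  9  110101010110101101110111→1 (1)
 10  101010101101011011101111→1 (0)
 11  010101011010110111011110→0 (0)
 12  101010110101101110111100→1 (1)
 13  010101101011011101111001→0 (0)
 14  101011010110111011110010→1 (1)
 15  010110101101110111100101→0 (0)
 16  101101011011101111001010→1 (0)
 17  011010110111011110010100→0 (1)
 18  110101101110111100101001→1 (1)
 19  101011011101111001010011→1 (0)
 20  010110111011110010100110→0 (1)
 21  101101110111100101001101→1 (0)
 22  011011101111001010011010→0 (1)
 23  110111011110010100110101→1 (1)
 24  101110111100101001101011→1 (1)
 25  011101111001010011010111→0 (0)
 26  111011110010100110101110→1 (1)
 27  110111100101001101011101→1 (0)
 28  101111001010011010111010→1 (0)
 29  011110010100110101110100→0 (1)
 30  111100101001101011101001→1 (1)
 31  111001010011010111010011→1 (0)
 32  110010100110101110100110→1 (0)
 33  100101001101011101001100→1 (1)
 34  001010011010111010011001→0 (0)
 35  010100110101110100110010→0 (0)
 36  101001101011101001100100→1 (0)
 37  010011010111010011001000→0 (1)
 38  100110101110100110010001→1 (0)
 39  001101011101001100100010→0 (0)
 40  011010111010011001000100→0 (1)
 41  110101110100110010001001→1 (1)
 42  101011101001100100010011→1 (0)
 43  010111010011001000100110→0 (1)
 44  101110100110010001001101→1 (0)
 45  011101001100100010011010→0 (1)
 46  111010011001000100110101→1 (1)
 47  110100110010001001101011→1 (1)
 48  101001100100010011010111→1 (1)
 49  010011001000100110101111→0 (1)
 50  100110010001001101011111→1 (0)
 51  001100100010011010111110→0 (0)
 52  011001000100110101111100→0 (0)
 53  110010001001101011111000→1 (0)
 54  100100010011010111110000→1 (1)
 55  001000100110101111100001→0 (1)
 56  010001001101011111000011→0 (1)
 57  100010011010111110000111→1 (1)
 58  000100110101111100001111→0 (1)
 59  001001101011111000011111→0 (1)
 60  010011010111110000111111→0 (1)
 61  100110101111100001111111→1 (0)
 62  001101011111000011111110→0 (0)
 63  011010111110000111111100→0 (0)
 64  110101111100001111111000→1 (0)
 65  101011111000011111110000→1 (1)
 66  010111110000111111100001→0 (1)
 67  101111100001111111000011→1 (0)
 68  011111000011111110000110→0 (1)
 69  111110000111111100001101→1 (0)
 70  111100001111111000011010→1 (0)
 71  111000011111110000110100→1 (0)
 72  110000111111100001101000→1 (0)
 73  100001111111000011010000→1 (1)
 74  000011111110000110100001→0 (1)
 75  000111111100001101000011→0 (1)
 76  001111111000011010000111→0 (0)
 77  011111110000110100001110→0 (0)
 78  111111100001101000011100→1 (1)
 79  111111000011010000111001→1 (1)
 80  111110000110100001110011→1 (0)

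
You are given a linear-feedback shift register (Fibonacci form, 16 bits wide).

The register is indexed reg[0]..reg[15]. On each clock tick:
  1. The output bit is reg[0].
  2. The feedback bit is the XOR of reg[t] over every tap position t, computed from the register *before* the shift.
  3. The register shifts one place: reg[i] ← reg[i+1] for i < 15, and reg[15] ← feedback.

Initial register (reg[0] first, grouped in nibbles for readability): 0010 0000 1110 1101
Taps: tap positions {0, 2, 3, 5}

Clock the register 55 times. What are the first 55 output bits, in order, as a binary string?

0010000011101101101110011000000110100011101111100100011

k : reg_k → out_k, fb_k
0: 0010000011101101 → 0, fb=1
1: 0100000111011011 → 0, fb=0
2: 1000001110110110 → 1, fb=1
3: 0000011101101101 → 0, fb=1
4: 0000111011011011 → 0, fb=1
5: 0001110110110111 → 0, fb=0
6: 0011101101101110 → 0, fb=0
7: 0111011011011100 → 0, fb=1
8: 1110110110111001 → 1, fb=1
9: 1101101101110011 → 1, fb=0
10: 1011011011100110 → 1, fb=0
11: 0110110111001100 → 0, fb=0
12: 1101101110011000 → 1, fb=0
13: 1011011100110000 → 1, fb=0
14: 0110111001100000 → 0, fb=0
15: 1101110011000000 → 1, fb=1
16: 1011100110000001 → 1, fb=1
17: 0111001100000011 → 0, fb=0
18: 1110011000000110 → 1, fb=1
19: 1100110000001101 → 1, fb=0
20: 1001100000011010 → 1, fb=0
21: 0011000000110100 → 0, fb=0
22: 0110000001101000 → 0, fb=1
23: 1100000011010001 → 1, fb=1
24: 1000000110100011 → 1, fb=1
25: 0000001101000111 → 0, fb=0
26: 0000011010001110 → 0, fb=1
27: 0000110100011101 → 0, fb=1
28: 0001101000111011 → 0, fb=1
29: 0011010001110111 → 0, fb=1
30: 0110100011101111 → 0, fb=1
31: 1101000111011111 → 1, fb=0
32: 1010001110111110 → 1, fb=0
33: 0100011101111100 → 0, fb=1
34: 1000111011111001 → 1, fb=0
35: 0001110111110010 → 0, fb=0
36: 0011101111100100 → 0, fb=0
37: 0111011111001000 → 0, fb=1
38: 1110111110010001 → 1, fb=1
39: 1101111100100011 → 1, fb=1
40: 1011111001000111 → 1, fb=0
41: 0111110010001110 → 0, fb=1
42: 1111100100011101 → 1, fb=1
43: 1111001000111011 → 1, fb=1
44: 1110010001110111 → 1, fb=1
45: 1100100011101111 → 1, fb=1
46: 1001000111011111 → 1, fb=0
47: 0010001110111110 → 0, fb=1
48: 0100011101111101 → 0, fb=1
49: 1000111011111011 → 1, fb=0
50: 0001110111110110 → 0, fb=0
51: 0011101111101100 → 0, fb=0
52: 0111011111011000 → 0, fb=1
53: 1110111110110001 → 1, fb=1
54: 1101111101100011 → 1, fb=1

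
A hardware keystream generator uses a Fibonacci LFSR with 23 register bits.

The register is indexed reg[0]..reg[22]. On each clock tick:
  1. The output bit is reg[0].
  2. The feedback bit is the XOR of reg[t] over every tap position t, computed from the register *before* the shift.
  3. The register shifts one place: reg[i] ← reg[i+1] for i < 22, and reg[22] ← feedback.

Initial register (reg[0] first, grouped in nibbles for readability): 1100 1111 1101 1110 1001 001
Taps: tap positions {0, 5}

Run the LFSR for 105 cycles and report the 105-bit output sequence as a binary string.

step | reg (before) | out | fb
   0 | 11001111110111101001001 | 1 | 0
   1 | 10011111101111010010010 | 1 | 0
   2 | 00111111011110100100100 | 0 | 1
   3 | 01111110111101001001001 | 0 | 1
   4 | 11111101111010010010011 | 1 | 0
   5 | 11111011110100100100110 | 1 | 1
   6 | 11110111101001001001101 | 1 | 0
   7 | 11101111010010010011010 | 1 | 0
   8 | 11011110100100100110100 | 1 | 0
   9 | 10111101001001001101000 | 1 | 0
  10 | 01111010010010011010000 | 0 | 0
  11 | 11110100100100110100000 | 1 | 0
  12 | 11101001001001101000000 | 1 | 1
  13 | 11010010010011010000001 | 1 | 1
  14 | 10100100100110100000011 | 1 | 0
  15 | 01001001001101000000110 | 0 | 0
  16 | 10010010011010000001100 | 1 | 1
  17 | 00100100110100000011001 | 0 | 1
  18 | 01001001101000000110011 | 0 | 0
  19 | 10010011010000001100110 | 1 | 1
  20 | 00100110100000011001101 | 0 | 1
  21 | 01001101000000110011011 | 0 | 1
  22 | 10011010000001100110111 | 1 | 1
  23 | 00110100000011001101111 | 0 | 1
  24 | 01101000000110011011111 | 0 | 0
  25 | 11010000001100110111110 | 1 | 1
  26 | 10100000011001101111101 | 1 | 1
  27 | 01000000110011011111011 | 0 | 0
  28 | 10000001100110111110110 | 1 | 1
  29 | 00000011001101111101101 | 0 | 0
  30 | 00000110011011111011010 | 0 | 1
  31 | 00001100110111110110101 | 0 | 1
  32 | 00011001101111101101011 | 0 | 0
  33 | 00110011011111011010110 | 0 | 0
  34 | 01100110111110110101100 | 0 | 1
  35 | 11001101111101101011001 | 1 | 0
  36 | 10011011111011010110010 | 1 | 1
  37 | 00110111110110101100101 | 0 | 1
  38 | 01101111101101011001011 | 0 | 1
  39 | 11011111011010110010111 | 1 | 0
  40 | 10111110110101100101110 | 1 | 0
  41 | 01111101101011001011100 | 0 | 1
  42 | 11111011010110010111001 | 1 | 1
  43 | 11110110101100101110011 | 1 | 0
  44 | 11101101011001011100110 | 1 | 0
  45 | 11011010110010111001100 | 1 | 1
  46 | 10110101100101110011001 | 1 | 0
  47 | 01101011001011100110010 | 0 | 0
  48 | 11010110010111001100100 | 1 | 0
  49 | 10101100101110011001000 | 1 | 0
  50 | 01011001011100110010000 | 0 | 0
  51 | 10110010111001100100000 | 1 | 1
  52 | 01100101110011001000001 | 0 | 1
  53 | 11001011100110010000011 | 1 | 1
  54 | 10010111001100100000111 | 1 | 0
  55 | 00101110011001000001110 | 0 | 1
  56 | 01011100110010000011101 | 0 | 1
  57 | 10111001100100000111011 | 1 | 1
  58 | 01110011001000001110111 | 0 | 0
  59 | 11100110010000011101110 | 1 | 0
  60 | 11001100100000111011100 | 1 | 0
  61 | 10011001000001110111000 | 1 | 1
  62 | 00110010000011101110001 | 0 | 0
  63 | 01100100000111011100010 | 0 | 1
  64 | 11001000001110111000101 | 1 | 1
  65 | 10010000011101110001011 | 1 | 1
  66 | 00100000111011100010111 | 0 | 0
  67 | 01000001110111000101110 | 0 | 0
  68 | 10000011101110001011100 | 1 | 1
  69 | 00000111011100010111001 | 0 | 1
  70 | 00001110111000101110011 | 0 | 1
  71 | 00011101110001011100111 | 0 | 1
  72 | 00111011100010111001111 | 0 | 0
  73 | 01110111000101110011110 | 0 | 1
  74 | 11101110001011100111101 | 1 | 0
  75 | 11011100010111001111010 | 1 | 0
  76 | 10111000101110011110100 | 1 | 1
  77 | 01110001011100111101001 | 0 | 0
  78 | 11100010111001111010010 | 1 | 1
  79 | 11000101110011110100101 | 1 | 0
  80 | 10001011100111101001010 | 1 | 1
  81 | 00010111001111010010101 | 0 | 1
  82 | 00101110011110100101011 | 0 | 1
  83 | 01011100111101001010111 | 0 | 1
  84 | 10111001111010010101111 | 1 | 1
  85 | 01110011110100101011111 | 0 | 0
  86 | 11100111101001010111110 | 1 | 0
  87 | 11001111010010101111100 | 1 | 0
  88 | 10011110100101011111000 | 1 | 0
  89 | 00111101001010111110000 | 0 | 1
  90 | 01111010010101111100001 | 0 | 0
  91 | 11110100101011111000010 | 1 | 0
  92 | 11101001010111110000100 | 1 | 1
  93 | 11010010101111100001001 | 1 | 1
  94 | 10100101011111000010011 | 1 | 0
  95 | 01001010111110000100110 | 0 | 0
  96 | 10010101111100001001100 | 1 | 0
  97 | 00101011111000010011000 | 0 | 0
  98 | 01010111110000100110000 | 0 | 1
  99 | 10101111100001001100001 | 1 | 0
 100 | 01011111000010011000010 | 0 | 1
 101 | 10111110000100110000101 | 1 | 0
 102 | 01111100001001100001010 | 0 | 1
 103 | 11111000010011000010101 | 1 | 1
 104 | 11110000100110000101011 | 1 | 1

110011111101111010010010011010000001100110111110110101100101110011001000001110111000101110011110100101011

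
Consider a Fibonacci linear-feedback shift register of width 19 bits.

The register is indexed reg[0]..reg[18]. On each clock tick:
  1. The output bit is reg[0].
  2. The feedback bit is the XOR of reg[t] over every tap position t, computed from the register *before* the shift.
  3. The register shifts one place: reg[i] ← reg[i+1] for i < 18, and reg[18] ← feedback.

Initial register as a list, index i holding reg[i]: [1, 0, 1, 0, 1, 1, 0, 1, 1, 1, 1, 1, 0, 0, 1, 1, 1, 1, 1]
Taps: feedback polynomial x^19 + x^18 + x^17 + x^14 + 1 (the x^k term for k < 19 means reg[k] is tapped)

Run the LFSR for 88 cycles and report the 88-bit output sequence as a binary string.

step | reg (before) | out | fb
   0 | 1010110111110011111 | 1 | 0
   1 | 0101101111100111110 | 0 | 0
   2 | 1011011111001111100 | 1 | 0
   3 | 0110111110011111000 | 0 | 1
   4 | 1101111100111110001 | 1 | 1
   5 | 1011111001111100011 | 1 | 1
   6 | 0111110011111000111 | 0 | 0
   7 | 1111100111110001110 | 1 | 0
   8 | 1111001111100011100 | 1 | 0
   9 | 1110011111000111000 | 1 | 0
  10 | 1100111110001110000 | 1 | 0
  11 | 1001111100011100000 | 1 | 1
  12 | 0011111000111000001 | 0 | 1
  13 | 0111110001110000011 | 0 | 0
  14 | 1111100011100000110 | 1 | 0
  15 | 1111000111000001100 | 1 | 1
  16 | 1110001110000011001 | 1 | 1
  17 | 1100011100000110011 | 1 | 0
  18 | 1000111000001100110 | 1 | 0
  19 | 0001110000011001100 | 0 | 0
  20 | 0011100000110011000 | 0 | 1
  21 | 0111000001100110001 | 0 | 0
  22 | 1110000011001100010 | 1 | 0
  23 | 1100000110011000100 | 1 | 1
  24 | 1000001100110001001 | 1 | 0
  25 | 0000011001100010010 | 0 | 0
  26 | 0000110011000100100 | 0 | 0
  27 | 0001100110001001000 | 0 | 0
  28 | 0011001100010010000 | 0 | 1
  29 | 0110011000100100001 | 0 | 1
  30 | 1100110001001000011 | 1 | 1
  31 | 1001100010010000111 | 1 | 1
  32 | 0011000100100001111 | 0 | 0
  33 | 0110001001000011110 | 0 | 0
  34 | 1100010010000111100 | 1 | 0
  35 | 1000100100001111000 | 1 | 0
  36 | 0001001000011110000 | 0 | 1
  37 | 0010010000111100001 | 0 | 1
  38 | 0100100001111000011 | 0 | 0
  39 | 1001000011110000110 | 1 | 0
  40 | 0010000111100001100 | 0 | 0
  41 | 0100001111000011000 | 0 | 1
  42 | 1000011110000110001 | 1 | 1
  43 | 0000111100001100011 | 0 | 0
  44 | 0001111000011000110 | 0 | 1
  45 | 0011110000110001101 | 0 | 1
  46 | 0111100001100011011 | 0 | 1
  47 | 1111000011000110111 | 1 | 0
  48 | 1110000110001101110 | 1 | 0
  49 | 1100001100011011100 | 1 | 0
  50 | 1000011000110111000 | 1 | 0
  51 | 0000110001101110000 | 0 | 1
  52 | 0001100011011100001 | 0 | 1
  53 | 0011000110111000011 | 0 | 0
  54 | 0110001101110000110 | 0 | 1
  55 | 1100011011100001101 | 1 | 0
  56 | 1000110111000011010 | 1 | 1
  57 | 0001101110000110101 | 0 | 0
  58 | 0011011100001101010 | 0 | 1
  59 | 0110111000011010101 | 0 | 0
  60 | 1101110000110101010 | 1 | 0
  61 | 1011100001101010100 | 1 | 0
  62 | 0111000011010101000 | 0 | 0
  63 | 1110000110101010000 | 1 | 0
  64 | 1100001101010100000 | 1 | 1
  65 | 1000011010101000001 | 1 | 0
  66 | 0000110101010000010 | 0 | 1
  67 | 0001101010100000101 | 0 | 1
  68 | 0011010101000001011 | 0 | 0
  69 | 0110101010000010110 | 0 | 0
  70 | 1101010100000101100 | 1 | 1
  71 | 1010101000001011001 | 1 | 1
  72 | 0101010000010110011 | 0 | 1
  73 | 1010100000101100111 | 1 | 1
  74 | 0101000001011001111 | 0 | 0
  75 | 1010000010110011110 | 1 | 1
  76 | 0100000101100111101 | 0 | 0
  77 | 1000001011001111010 | 1 | 1
  78 | 0000010110011110101 | 0 | 0
  79 | 0000101100111101010 | 0 | 1
  80 | 0001011001111010101 | 0 | 0
  81 | 0010110011110101010 | 0 | 1
  82 | 0101100111101010101 | 0 | 0
  83 | 1011001111010101010 | 1 | 0
  84 | 0110011110101010100 | 0 | 1
  85 | 1100111101010101001 | 1 | 0
  86 | 1001111010101010010 | 1 | 1
  87 | 0011110101010100101 | 0 | 1

1010110111110011111000111000001100110001001000011110000110001101110000110101010000010110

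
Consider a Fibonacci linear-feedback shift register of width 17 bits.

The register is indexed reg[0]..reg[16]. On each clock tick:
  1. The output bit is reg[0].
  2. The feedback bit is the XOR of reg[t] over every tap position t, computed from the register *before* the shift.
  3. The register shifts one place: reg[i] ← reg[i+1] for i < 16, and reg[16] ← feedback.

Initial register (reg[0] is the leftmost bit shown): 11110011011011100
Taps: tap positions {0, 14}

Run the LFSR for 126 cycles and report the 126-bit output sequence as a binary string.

step | reg (before) | out | fb
   0 | 11110011011011100 | 1 | 0
   1 | 11100110110111000 | 1 | 1
   2 | 11001101101110001 | 1 | 1
   3 | 10011011011100011 | 1 | 1
   4 | 00110110111000111 | 0 | 1
   5 | 01101101110001111 | 0 | 1
   6 | 11011011100011111 | 1 | 0
   7 | 10110111000111110 | 1 | 0
   8 | 01101110001111100 | 0 | 1
   9 | 11011100011111001 | 1 | 1
  10 | 10111000111110011 | 1 | 1
  11 | 01110001111100111 | 0 | 1
  12 | 11100011111001111 | 1 | 0
  13 | 11000111110011110 | 1 | 0
  14 | 10001111100111100 | 1 | 0
  15 | 00011111001111000 | 0 | 0
  16 | 00111110011110000 | 0 | 0
  17 | 01111100111100000 | 0 | 0
  18 | 11111001111000000 | 1 | 1
  19 | 11110011110000001 | 1 | 1
  20 | 11100111100000011 | 1 | 1
  21 | 11001111000000111 | 1 | 0
  22 | 10011110000001110 | 1 | 0
  23 | 00111100000011100 | 0 | 1
  24 | 01111000000111001 | 0 | 0
  25 | 11110000001110010 | 1 | 1
  26 | 11100000011100101 | 1 | 0
  27 | 11000000111001010 | 1 | 1
  28 | 10000001110010101 | 1 | 0
  29 | 00000011100101010 | 0 | 0
  30 | 00000111001010100 | 0 | 1
  31 | 00001110010101001 | 0 | 0
  32 | 00011100101010010 | 0 | 0
  33 | 00111001010100100 | 0 | 1
  34 | 01110010101001001 | 0 | 0
  35 | 11100101010010010 | 1 | 1
  36 | 11001010100100101 | 1 | 0
  37 | 10010101001001010 | 1 | 1
  38 | 00101010010010101 | 0 | 1
  39 | 01010100100101011 | 0 | 0
  40 | 10101001001010110 | 1 | 0
  41 | 01010010010101100 | 0 | 1
  42 | 10100100101011001 | 1 | 1
  43 | 01001001010110011 | 0 | 0
  44 | 10010010101100110 | 1 | 0
  45 | 00100101011001100 | 0 | 1
  46 | 01001010110011001 | 0 | 0
  47 | 10010101100110010 | 1 | 1
  48 | 00101011001100101 | 0 | 1
  49 | 01010110011001011 | 0 | 0
  50 | 10101100110010110 | 1 | 0
  51 | 01011001100101100 | 0 | 1
  52 | 10110011001011001 | 1 | 1
  53 | 01100110010110011 | 0 | 0
  54 | 11001100101100110 | 1 | 0
  55 | 10011001011001100 | 1 | 0
  56 | 00110010110011000 | 0 | 0
  57 | 01100101100110000 | 0 | 0
  58 | 11001011001100000 | 1 | 1
  59 | 10010110011000001 | 1 | 1
  60 | 00101100110000011 | 0 | 0
  61 | 01011001100000110 | 0 | 1
  62 | 10110011000001101 | 1 | 0
  63 | 01100110000011010 | 0 | 0
  64 | 11001100000110100 | 1 | 0
  65 | 10011000001101000 | 1 | 1
  66 | 00110000011010001 | 0 | 0
  67 | 01100000110100010 | 0 | 0
  68 | 11000001101000100 | 1 | 0
  69 | 10000011010001000 | 1 | 1
  70 | 00000110100010001 | 0 | 0
  71 | 00001101000100010 | 0 | 0
  72 | 00011010001000100 | 0 | 1
  73 | 00110100010001001 | 0 | 0
  74 | 01101000100010010 | 0 | 0
  75 | 11010001000100100 | 1 | 0
  76 | 10100010001001000 | 1 | 1
  77 | 01000100010010001 | 0 | 0
  78 | 10001000100100010 | 1 | 1
  79 | 00010001001000101 | 0 | 1
  80 | 00100010010001011 | 0 | 0
  81 | 01000100100010110 | 0 | 1
  82 | 10001001000101101 | 1 | 0
  83 | 00010010001011010 | 0 | 0
  84 | 00100100010110100 | 0 | 1
  85 | 01001000101101001 | 0 | 0
  86 | 10010001011010010 | 1 | 1
  87 | 00100010110100101 | 0 | 1
  88 | 01000101101001011 | 0 | 0
  89 | 10001011010010110 | 1 | 0
  90 | 00010110100101100 | 0 | 1
  91 | 00101101001011001 | 0 | 0
  92 | 01011010010110010 | 0 | 0
  93 | 10110100101100100 | 1 | 0
  94 | 01101001011001000 | 0 | 0
  95 | 11010010110010000 | 1 | 1
  96 | 10100101100100001 | 1 | 1
  97 | 01001011001000011 | 0 | 0
  98 | 10010110010000110 | 1 | 0
  99 | 00101100100001100 | 0 | 1
 100 | 01011001000011001 | 0 | 0
 101 | 10110010000110010 | 1 | 1
 102 | 01100100001100101 | 0 | 1
 103 | 11001000011001011 | 1 | 1
 104 | 10010000110010111 | 1 | 0
 105 | 00100001100101110 | 0 | 1
 106 | 01000011001011101 | 0 | 1
 107 | 10000110010111011 | 1 | 1
 108 | 00001100101110111 | 0 | 1
 109 | 00011001011101111 | 0 | 1
 110 | 00110010111011111 | 0 | 1
 111 | 01100101110111111 | 0 | 1
 112 | 11001011101111111 | 1 | 0
 113 | 10010111011111110 | 1 | 0
 114 | 00101110111111100 | 0 | 1
 115 | 01011101111111001 | 0 | 0
 116 | 10111011111110010 | 1 | 1
 117 | 01110111111100101 | 0 | 1
 118 | 11101111111001011 | 1 | 1
 119 | 11011111110010111 | 1 | 0
 120 | 10111111100101110 | 1 | 0
 121 | 01111111001011100 | 0 | 1
 122 | 11111110010111001 | 1 | 1
 123 | 11111100101110011 | 1 | 1
 124 | 11111001011100111 | 1 | 0
 125 | 11110010111001110 | 1 | 0

111100110110111000111110011110000001110010101001001010110011001011001100000110100010001001000101101001011001000011001011101111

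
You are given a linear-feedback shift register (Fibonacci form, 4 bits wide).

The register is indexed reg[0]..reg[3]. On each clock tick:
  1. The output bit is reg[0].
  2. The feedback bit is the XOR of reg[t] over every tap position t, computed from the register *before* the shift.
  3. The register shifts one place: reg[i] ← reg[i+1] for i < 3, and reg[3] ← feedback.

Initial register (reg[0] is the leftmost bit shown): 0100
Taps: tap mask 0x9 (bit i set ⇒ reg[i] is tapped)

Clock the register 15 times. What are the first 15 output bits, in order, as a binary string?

k : reg_k → out_k, fb_k
0: 0100 → 0, fb=0
1: 1000 → 1, fb=1
2: 0001 → 0, fb=1
3: 0011 → 0, fb=1
4: 0111 → 0, fb=1
5: 1111 → 1, fb=0
6: 1110 → 1, fb=1
7: 1101 → 1, fb=0
8: 1010 → 1, fb=1
9: 0101 → 0, fb=1
10: 1011 → 1, fb=0
11: 0110 → 0, fb=0
12: 1100 → 1, fb=1
13: 1001 → 1, fb=0
14: 0010 → 0, fb=0

010001111010110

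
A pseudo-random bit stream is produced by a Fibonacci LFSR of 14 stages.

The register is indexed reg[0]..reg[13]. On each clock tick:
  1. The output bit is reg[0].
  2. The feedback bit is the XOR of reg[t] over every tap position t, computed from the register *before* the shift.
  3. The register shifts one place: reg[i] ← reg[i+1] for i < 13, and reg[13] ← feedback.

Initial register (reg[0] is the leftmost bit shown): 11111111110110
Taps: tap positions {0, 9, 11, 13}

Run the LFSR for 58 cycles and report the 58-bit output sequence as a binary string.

step | reg (before) | out | fb
   0 | 11111111110110 | 1 | 1
   1 | 11111111101101 | 1 | 1
   2 | 11111111011011 | 1 | 1
   3 | 11111110110111 | 1 | 0
   4 | 11111101101110 | 1 | 0
   5 | 11111011011100 | 1 | 1
   6 | 11110110111001 | 1 | 1
   7 | 11101101110011 | 1 | 1
   8 | 11011011100111 | 1 | 1
   9 | 10110111001111 | 1 | 1
  10 | 01101110011111 | 0 | 1
  11 | 11011100111111 | 1 | 0
  12 | 10111001111110 | 1 | 1
  13 | 01110011111101 | 0 | 1
  14 | 11100111111011 | 1 | 1
  15 | 11001111110111 | 1 | 0
  16 | 10011111101110 | 1 | 0
  17 | 00111111011100 | 0 | 0
  18 | 01111110111000 | 0 | 1
  19 | 11111101110001 | 1 | 1
  20 | 11111011100011 | 1 | 0
  21 | 11110111000110 | 1 | 0
  22 | 11101110001100 | 1 | 0
  23 | 11011100011000 | 1 | 0
  24 | 10111000110000 | 1 | 0
  25 | 01110001100000 | 0 | 0
  26 | 11100011000000 | 1 | 1
  27 | 11000110000001 | 1 | 0
  28 | 10001100000010 | 1 | 1
  29 | 00011000000101 | 0 | 0
  30 | 00110000001010 | 0 | 0
  31 | 01100000010100 | 0 | 0
  32 | 11000000101000 | 1 | 1
  33 | 10000001010001 | 1 | 1
  34 | 00000010100011 | 0 | 1
  35 | 00000101000111 | 0 | 0
  36 | 00001010001110 | 0 | 1
  37 | 00010100011101 | 0 | 1
  38 | 00101000111011 | 0 | 0
  39 | 01010001110110 | 0 | 0
  40 | 10100011101100 | 1 | 0
  41 | 01000111011000 | 0 | 1
  42 | 10001110110001 | 1 | 1
  43 | 00011101100011 | 0 | 1
  44 | 00111011000111 | 0 | 0
  45 | 01110110001110 | 0 | 1
  46 | 11101100011101 | 1 | 0
  47 | 11011000111010 | 1 | 0
  48 | 10110001110100 | 1 | 1
  49 | 01100011101001 | 0 | 1
  50 | 11000111010011 | 1 | 1
  51 | 10001110100111 | 1 | 1
  52 | 00011101001111 | 0 | 0
  53 | 00111010011110 | 0 | 0
  54 | 01110100111100 | 0 | 0
  55 | 11101001111000 | 1 | 0
  56 | 11010011110000 | 1 | 0
  57 | 10100111100000 | 1 | 1

1111111111011011100111111011100011000000101000111011000111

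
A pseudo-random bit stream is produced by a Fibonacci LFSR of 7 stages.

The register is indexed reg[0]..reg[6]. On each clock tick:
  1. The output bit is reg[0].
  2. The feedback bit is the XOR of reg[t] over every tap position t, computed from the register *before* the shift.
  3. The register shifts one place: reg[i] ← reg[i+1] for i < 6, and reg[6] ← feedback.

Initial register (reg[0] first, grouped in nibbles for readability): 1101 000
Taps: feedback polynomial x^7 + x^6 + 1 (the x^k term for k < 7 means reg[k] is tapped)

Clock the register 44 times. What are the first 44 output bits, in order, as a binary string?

11010001001111000101000011000001000000111111

step | reg (before) | out | fb
   0 | 1101000 | 1 | 1
   1 | 1010001 | 1 | 0
   2 | 0100010 | 0 | 0
   3 | 1000100 | 1 | 1
   4 | 0001001 | 0 | 1
   5 | 0010011 | 0 | 1
   6 | 0100111 | 0 | 1
   7 | 1001111 | 1 | 0
   8 | 0011110 | 0 | 0
   9 | 0111100 | 0 | 0
  10 | 1111000 | 1 | 1
  11 | 1110001 | 1 | 0
  12 | 1100010 | 1 | 1
  13 | 1000101 | 1 | 0
  14 | 0001010 | 0 | 0
  15 | 0010100 | 0 | 0
  16 | 0101000 | 0 | 0
  17 | 1010000 | 1 | 1
  18 | 0100001 | 0 | 1
  19 | 1000011 | 1 | 0
  20 | 0000110 | 0 | 0
  21 | 0001100 | 0 | 0
  22 | 0011000 | 0 | 0
  23 | 0110000 | 0 | 0
  24 | 1100000 | 1 | 1
  25 | 1000001 | 1 | 0
  26 | 0000010 | 0 | 0
  27 | 0000100 | 0 | 0
  28 | 0001000 | 0 | 0
  29 | 0010000 | 0 | 0
  30 | 0100000 | 0 | 0
  31 | 1000000 | 1 | 1
  32 | 0000001 | 0 | 1
  33 | 0000011 | 0 | 1
  34 | 0000111 | 0 | 1
  35 | 0001111 | 0 | 1
  36 | 0011111 | 0 | 1
  37 | 0111111 | 0 | 1
  38 | 1111111 | 1 | 0
  39 | 1111110 | 1 | 1
  40 | 1111101 | 1 | 0
  41 | 1111010 | 1 | 1
  42 | 1110101 | 1 | 0
  43 | 1101010 | 1 | 1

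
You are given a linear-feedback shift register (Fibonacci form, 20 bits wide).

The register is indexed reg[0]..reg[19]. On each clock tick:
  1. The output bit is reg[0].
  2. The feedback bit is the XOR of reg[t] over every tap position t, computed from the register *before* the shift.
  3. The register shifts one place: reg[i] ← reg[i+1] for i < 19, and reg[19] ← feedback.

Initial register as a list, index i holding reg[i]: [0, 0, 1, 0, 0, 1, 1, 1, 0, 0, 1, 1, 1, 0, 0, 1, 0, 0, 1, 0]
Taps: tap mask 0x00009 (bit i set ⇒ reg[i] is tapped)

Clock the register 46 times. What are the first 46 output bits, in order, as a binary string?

0010011100111001001000011110111100000010111010

step | reg (before) | out | fb
   0 | 00100111001110010010 | 0 | 0
   1 | 01001110011100100100 | 0 | 0
   2 | 10011100111001001000 | 1 | 0
   3 | 00111001110010010000 | 0 | 1
   4 | 01110011100100100001 | 0 | 1
   5 | 11100111001001000011 | 1 | 1
   6 | 11001110010010000111 | 1 | 1
   7 | 10011100100100001111 | 1 | 0
   8 | 00111001001000011110 | 0 | 1
   9 | 01110010010000111101 | 0 | 1
  10 | 11100100100001111011 | 1 | 1
  11 | 11001001000011110111 | 1 | 1
  12 | 10010010000111101111 | 1 | 0
  13 | 00100100001111011110 | 0 | 0
  14 | 01001000011110111100 | 0 | 0
  15 | 10010000111101111000 | 1 | 0
  16 | 00100001111011110000 | 0 | 0
  17 | 01000011110111100000 | 0 | 0
  18 | 10000111101111000000 | 1 | 1
  19 | 00001111011110000001 | 0 | 0
  20 | 00011110111100000010 | 0 | 1
  21 | 00111101111000000101 | 0 | 1
  22 | 01111011110000001011 | 0 | 1
  23 | 11110111100000010111 | 1 | 0
  24 | 11101111000000101110 | 1 | 1
  25 | 11011110000001011101 | 1 | 0
  26 | 10111100000010111010 | 1 | 0
  27 | 01111000000101110100 | 0 | 1
  28 | 11110000001011101001 | 1 | 0
  29 | 11100000010111010010 | 1 | 1
  30 | 11000000101110100101 | 1 | 1
  31 | 10000001011101001011 | 1 | 1
  32 | 00000010111010010111 | 0 | 0
  33 | 00000101110100101110 | 0 | 0
  34 | 00001011101001011100 | 0 | 0
  35 | 00010111010010111000 | 0 | 1
  36 | 00101110100101110001 | 0 | 0
  37 | 01011101001011100010 | 0 | 1
  38 | 10111010010111000101 | 1 | 0
  39 | 01110100101110001010 | 0 | 1
  40 | 11101001011100010101 | 1 | 1
  41 | 11010010111000101011 | 1 | 0
  42 | 10100101110001010110 | 1 | 1
  43 | 01001011100010101101 | 0 | 0
  44 | 10010111000101011010 | 1 | 0
  45 | 00101110001010110100 | 0 | 0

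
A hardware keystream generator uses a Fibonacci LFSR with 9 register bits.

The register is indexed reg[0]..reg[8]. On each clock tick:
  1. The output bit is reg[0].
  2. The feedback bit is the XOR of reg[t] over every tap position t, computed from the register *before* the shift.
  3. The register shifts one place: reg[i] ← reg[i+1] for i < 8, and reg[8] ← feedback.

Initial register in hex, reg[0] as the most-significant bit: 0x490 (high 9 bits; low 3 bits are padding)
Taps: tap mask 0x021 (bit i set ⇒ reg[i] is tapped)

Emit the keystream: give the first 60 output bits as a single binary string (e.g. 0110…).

010010010011011111100101101010000101000100111011001011110110

step | reg (before) | out | fb
   0 | 010010010 | 0 | 0
   1 | 100100100 | 1 | 1
   2 | 001001001 | 0 | 1
   3 | 010010011 | 0 | 0
   4 | 100100110 | 1 | 1
   5 | 001001101 | 0 | 1
   6 | 010011011 | 0 | 1
   7 | 100110111 | 1 | 1
   8 | 001101111 | 0 | 1
   9 | 011011111 | 0 | 1
  10 | 110111111 | 1 | 0
  11 | 101111110 | 1 | 0
  12 | 011111100 | 0 | 1
  13 | 111111001 | 1 | 0
  14 | 111110010 | 1 | 1
  15 | 111100101 | 1 | 1
  16 | 111001011 | 1 | 0
  17 | 110010110 | 1 | 1
  18 | 100101101 | 1 | 0
  19 | 001011010 | 0 | 1
  20 | 010110101 | 0 | 0
  21 | 101101010 | 1 | 0
  22 | 011010100 | 0 | 0
  23 | 110101000 | 1 | 0
  24 | 101010000 | 1 | 1
  25 | 010100001 | 0 | 0
  26 | 101000010 | 1 | 1
  27 | 010000101 | 0 | 0
  28 | 100001010 | 1 | 0
  29 | 000010100 | 0 | 0
  30 | 000101000 | 0 | 1
  31 | 001010001 | 0 | 0
  32 | 010100010 | 0 | 0
  33 | 101000100 | 1 | 1
  34 | 010001001 | 0 | 1
  35 | 100010011 | 1 | 1
  36 | 000100111 | 0 | 0
  37 | 001001110 | 0 | 1
  38 | 010011101 | 0 | 1
  39 | 100111011 | 1 | 0
  40 | 001110110 | 0 | 0
  41 | 011101100 | 0 | 1
  42 | 111011001 | 1 | 0
  43 | 110110010 | 1 | 1
  44 | 101100101 | 1 | 1
  45 | 011001011 | 0 | 1
  46 | 110010111 | 1 | 1
  47 | 100101111 | 1 | 0
  48 | 001011110 | 0 | 1
  49 | 010111101 | 0 | 1
  50 | 101111011 | 1 | 0
  51 | 011110110 | 0 | 0
  52 | 111101100 | 1 | 0
  53 | 111011000 | 1 | 0
  54 | 110110000 | 1 | 1
  55 | 101100001 | 1 | 1
  56 | 011000011 | 0 | 0
  57 | 110000110 | 1 | 1
  58 | 100001101 | 1 | 0
  59 | 000011010 | 0 | 1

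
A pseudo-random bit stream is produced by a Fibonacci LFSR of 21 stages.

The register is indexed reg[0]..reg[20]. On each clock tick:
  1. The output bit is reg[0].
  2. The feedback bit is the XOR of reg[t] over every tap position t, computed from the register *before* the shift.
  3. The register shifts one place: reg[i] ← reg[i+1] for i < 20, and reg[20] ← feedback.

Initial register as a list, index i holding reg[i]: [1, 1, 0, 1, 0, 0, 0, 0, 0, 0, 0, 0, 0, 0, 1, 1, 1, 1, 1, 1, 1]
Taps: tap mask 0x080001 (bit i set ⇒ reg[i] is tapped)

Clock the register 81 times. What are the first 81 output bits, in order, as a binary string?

110100000000001111111000101010101011001100000100010001001011010101111101011110110

tick  register→output (feedback)
  0  110100000000001111111→1 (0)
  1  101000000000011111110→1 (0)
  2  010000000000111111100→0 (0)
  3  100000000001111111000→1 (1)
  4  000000000011111110001→0 (0)
  5  000000000111111100010→0 (1)
  6  000000001111111000101→0 (0)
  7  000000011111110001010→0 (1)
  8  000000111111100010101→0 (0)
  9  000001111111000101010→0 (1)
 10  000011111110001010101→0 (0)
 11  000111111100010101010→0 (1)
 12  001111111000101010101→0 (0)
 13  011111110001010101010→0 (1)
 14  111111100010101010101→1 (1)
 15  111111000101010101011→1 (0)
 16  111110001010101010110→1 (0)
 17  111100010101010101100→1 (1)
 18  111000101010101011001→1 (1)
 19  110001010101010110011→1 (0)
 20  100010101010101100110→1 (0)
 21  000101010101011001100→0 (0)
 22  001010101010110011000→0 (0)
 23  010101010101100110000→0 (0)
 24  101010101011001100000→1 (1)
 25  010101010110011000001→0 (0)
 26  101010101100110000010→1 (0)
 27  010101011001100000100→0 (0)
 28  101010110011000001000→1 (1)
 29  010101100110000010001→0 (0)
 30  101011001100000100010→1 (0)
 31  010110011000001000100→0 (0)
 32  101100110000010001000→1 (1)
 33  011001100000100010001→0 (0)
 34  110011000001000100010→1 (0)
 35  100110000010001000100→1 (1)
 36  001100000100010001001→0 (0)
 37  011000001000100010010→0 (1)
 38  110000010001000100101→1 (1)
 39  100000100010001001011→1 (0)
 40  000001000100010010110→0 (1)
 41  000010001000100101101→0 (0)
 42  000100010001001011010→0 (1)
 43  001000100010010110101→0 (0)
 44  010001000100101101010→0 (1)
 45  100010001001011010101→1 (1)
 46  000100010010110101011→0 (1)
 47  001000100101101010111→0 (1)
 48  010001001011010101111→0 (1)
 49  100010010110101011111→1 (0)
 50  000100101101010111110→0 (1)
 51  001001011010101111101→0 (0)
 52  010010110101011111010→0 (1)
 53  100101101010111110101→1 (1)
 54  001011010101111101011→0 (1)
 55  010110101011111010111→0 (1)
 56  101101010111110101111→1 (0)
 57  011010101111101011110→0 (1)
 58  110101011111010111101→1 (1)
 59  101010111110101111011→1 (0)
 60  010101111101011110110→0 (1)
 61  101011111010111101101→1 (1)
 62  010111110101111011011→0 (1)
 63  101111101011110110111→1 (0)
 64  011111010111101101110→0 (1)
 65  111110101111011011101→1 (1)
 66  111101011110110111011→1 (0)
 67  111010111101101110110→1 (0)
 68  110101111011011101100→1 (1)
 69  101011110110111011001→1 (1)
 70  010111101101110110011→0 (1)
 71  101111011011101100111→1 (0)
 72  011110110111011001110→0 (1)
 73  111101101110110011101→1 (1)
 74  111011011101100111011→1 (0)
 75  110110111011001110110→1 (0)
 76  101101110110011101100→1 (1)
 77  011011101100111011001→0 (0)
 78  110111011001110110010→1 (0)
 79  101110110011101100100→1 (1)
 80  011101100111011001001→0 (0)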